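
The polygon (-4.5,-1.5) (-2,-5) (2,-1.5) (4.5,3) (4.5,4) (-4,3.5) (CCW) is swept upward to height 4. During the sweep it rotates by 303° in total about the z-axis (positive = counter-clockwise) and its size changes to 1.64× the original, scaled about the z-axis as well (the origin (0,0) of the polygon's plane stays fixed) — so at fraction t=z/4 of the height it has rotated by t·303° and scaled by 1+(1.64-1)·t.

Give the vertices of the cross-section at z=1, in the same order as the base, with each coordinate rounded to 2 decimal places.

t = z/height = 1/4 = 0.25
s = 1 + (scale-1)·z/height = 1 + (1.64-1)·1/4 = 1.160000
θ = twist·z/height = 303°·1/4 = 75.7500° = 1.322087 rad
cos θ = 0.246153, sin θ = 0.969231 (intermediates below are computed at full precision and shown rounded to 5 d.p.)
v1: (-4.5,-1.5) → rotate → (0.34616,-4.73077) → ×s → (0.40154,-5.48769) → (0.40,-5.49)
v2: (-2,-5) → rotate → (4.35385,-3.16923) → ×s → (5.05046,-3.67630) → (5.05,-3.68)
v3: (2,-1.5) → rotate → (1.94615,1.56923) → ×s → (2.25754,1.82031) → (2.26,1.82)
v4: (4.5,3) → rotate → (-1.80000,5.10000) → ×s → (-2.08800,5.91600) → (-2.09,5.92)
v5: (4.5,4) → rotate → (-2.76923,5.34615) → ×s → (-3.21231,6.20154) → (-3.21,6.20)
v6: (-4,3.5) → rotate → (-4.37692,-3.01539) → ×s → (-5.07723,-3.49785) → (-5.08,-3.50)

Cross-section at z=1: (0.40,-5.49) (5.05,-3.68) (2.26,1.82) (-2.09,5.92) (-3.21,6.20) (-5.08,-3.50)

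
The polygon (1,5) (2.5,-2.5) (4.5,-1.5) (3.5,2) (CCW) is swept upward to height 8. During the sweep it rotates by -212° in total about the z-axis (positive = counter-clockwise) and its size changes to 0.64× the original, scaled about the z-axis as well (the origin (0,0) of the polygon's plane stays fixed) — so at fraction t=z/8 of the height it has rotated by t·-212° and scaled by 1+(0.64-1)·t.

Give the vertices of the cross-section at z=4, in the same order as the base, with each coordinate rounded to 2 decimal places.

t = z/height = 4/8 = 0.5
s = 1 + (scale-1)·z/height = 1 + (0.64-1)·4/8 = 0.820000
θ = twist·z/height = -212°·4/8 = -106.0000° = -1.850049 rad
cos θ = -0.275637, sin θ = -0.961262 (intermediates below are computed at full precision and shown rounded to 5 d.p.)
v1: (1,5) → rotate → (4.53067,-2.33945) → ×s → (3.71515,-1.91835) → (3.72,-1.92)
v2: (2.5,-2.5) → rotate → (-3.09225,-1.71406) → ×s → (-2.53564,-1.40553) → (-2.54,-1.41)
v3: (4.5,-1.5) → rotate → (-2.68226,-3.91222) → ×s → (-2.19945,-3.20802) → (-2.20,-3.21)
v4: (3.5,2) → rotate → (0.95779,-3.91569) → ×s → (0.78539,-3.21087) → (0.79,-3.21)

Cross-section at z=4: (3.72,-1.92) (-2.54,-1.41) (-2.20,-3.21) (0.79,-3.21)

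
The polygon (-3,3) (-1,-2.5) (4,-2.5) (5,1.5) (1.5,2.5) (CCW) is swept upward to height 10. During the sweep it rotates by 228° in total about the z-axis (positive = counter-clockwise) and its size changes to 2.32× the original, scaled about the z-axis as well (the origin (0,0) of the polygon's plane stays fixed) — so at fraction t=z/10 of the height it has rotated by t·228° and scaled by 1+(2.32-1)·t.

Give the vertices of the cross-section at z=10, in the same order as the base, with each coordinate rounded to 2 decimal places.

Cross-section at z=10: (9.83,0.52) (-2.76,5.61) (-10.52,-3.02) (-5.18,-10.95) (1.98,-6.47)

t = z/height = 10/10 = 1
s = 1 + (scale-1)·z/height = 1 + (2.32-1)·10/10 = 2.320000
θ = twist·z/height = 228°·10/10 = 228.0000° = 3.979351 rad
cos θ = -0.669131, sin θ = -0.743145 (intermediates below are computed at full precision and shown rounded to 5 d.p.)
v1: (-3,3) → rotate → (4.23683,0.22204) → ×s → (9.82944,0.51514) → (9.83,0.52)
v2: (-1,-2.5) → rotate → (-1.18873,2.41597) → ×s → (-2.75786,5.60505) → (-2.76,5.61)
v3: (4,-2.5) → rotate → (-4.53438,-1.29975) → ×s → (-10.51977,-3.01543) → (-10.52,-3.02)
v4: (5,1.5) → rotate → (-2.23094,-4.71942) → ×s → (-5.17577,-10.94905) → (-5.18,-10.95)
v5: (1.5,2.5) → rotate → (0.85417,-2.78754) → ×s → (1.98167,-6.46710) → (1.98,-6.47)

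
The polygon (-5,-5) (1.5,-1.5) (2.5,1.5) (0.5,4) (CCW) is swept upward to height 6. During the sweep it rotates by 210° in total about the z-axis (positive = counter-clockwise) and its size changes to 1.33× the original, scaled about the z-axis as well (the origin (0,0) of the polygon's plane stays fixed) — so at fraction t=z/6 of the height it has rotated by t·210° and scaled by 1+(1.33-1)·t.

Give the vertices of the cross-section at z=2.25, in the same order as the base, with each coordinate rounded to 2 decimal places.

t = z/height = 2.25/6 = 0.375
s = 1 + (scale-1)·z/height = 1 + (1.33-1)·2.25/6 = 1.123750
θ = twist·z/height = 210°·2.25/6 = 78.7500° = 1.374447 rad
cos θ = 0.195090, sin θ = 0.980785 (intermediates below are computed at full precision and shown rounded to 5 d.p.)
v1: (-5,-5) → rotate → (3.92847,-5.87938) → ×s → (4.41462,-6.60695) → (4.41,-6.61)
v2: (1.5,-1.5) → rotate → (1.76381,1.17854) → ×s → (1.98209,1.32439) → (1.98,1.32)
v3: (2.5,1.5) → rotate → (-0.98345,2.74460) → ×s → (-1.10515,3.08424) → (-1.11,3.08)
v4: (0.5,4) → rotate → (-3.82560,1.27075) → ×s → (-4.29901,1.42801) → (-4.30,1.43)

Cross-section at z=2.25: (4.41,-6.61) (1.98,1.32) (-1.11,3.08) (-4.30,1.43)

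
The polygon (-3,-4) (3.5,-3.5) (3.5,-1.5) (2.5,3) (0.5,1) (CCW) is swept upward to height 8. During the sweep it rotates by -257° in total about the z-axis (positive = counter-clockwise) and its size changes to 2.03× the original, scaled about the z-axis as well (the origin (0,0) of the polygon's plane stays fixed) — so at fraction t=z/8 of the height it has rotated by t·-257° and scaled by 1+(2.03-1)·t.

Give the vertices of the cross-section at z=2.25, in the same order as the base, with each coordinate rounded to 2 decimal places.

t = z/height = 2.25/8 = 0.28125
s = 1 + (scale-1)·z/height = 1 + (2.03-1)·2.25/8 = 1.289688
θ = twist·z/height = -257°·2.25/8 = -72.2813° = -1.261546 rad
cos θ = 0.304345, sin θ = -0.952562 (intermediates below are computed at full precision and shown rounded to 5 d.p.)
v1: (-3,-4) → rotate → (-4.72328,1.64031) → ×s → (-6.09156,2.11548) → (-6.09,2.12)
v2: (3.5,-3.5) → rotate → (-2.26876,-4.39917) → ×s → (-2.92599,-5.67356) → (-2.93,-5.67)
v3: (3.5,-1.5) → rotate → (-0.36364,-3.79048) → ×s → (-0.46898,-4.88854) → (-0.47,-4.89)
v4: (2.5,3) → rotate → (3.61855,-1.46837) → ×s → (4.66680,-1.89374) → (4.67,-1.89)
v5: (0.5,1) → rotate → (1.10473,-0.17194) → ×s → (1.42476,-0.22174) → (1.42,-0.22)

Cross-section at z=2.25: (-6.09,2.12) (-2.93,-5.67) (-0.47,-4.89) (4.67,-1.89) (1.42,-0.22)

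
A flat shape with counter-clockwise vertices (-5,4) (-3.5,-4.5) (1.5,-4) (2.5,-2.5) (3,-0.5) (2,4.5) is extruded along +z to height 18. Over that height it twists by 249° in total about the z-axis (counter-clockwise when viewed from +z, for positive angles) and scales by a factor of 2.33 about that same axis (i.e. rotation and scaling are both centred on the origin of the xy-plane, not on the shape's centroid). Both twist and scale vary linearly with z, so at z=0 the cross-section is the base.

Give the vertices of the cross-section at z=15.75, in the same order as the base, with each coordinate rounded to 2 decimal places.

t = z/height = 15.75/18 = 0.875
s = 1 + (scale-1)·z/height = 1 + (2.33-1)·15.75/18 = 2.163750
θ = twist·z/height = 249°·15.75/18 = 217.8750° = 3.802636 rad
cos θ = -0.789352, sin θ = -0.613941 (intermediates below are computed at full precision and shown rounded to 5 d.p.)
v1: (-5,4) → rotate → (6.40252,-0.08770) → ×s → (13.85346,-0.18977) → (13.85,-0.19)
v2: (-3.5,-4.5) → rotate → (-0.00000,5.70088) → ×s → (-0.00000,12.33527) → (0.00,12.34)
v3: (1.5,-4) → rotate → (-3.63979,2.23650) → ×s → (-7.87560,4.83922) → (-7.88,4.84)
v4: (2.5,-2.5) → rotate → (-3.50823,0.43853) → ×s → (-7.59094,0.94886) → (-7.59,0.95)
v5: (3,-0.5) → rotate → (-2.67503,-1.44715) → ×s → (-5.78809,-3.13126) → (-5.79,-3.13)
v6: (2,4.5) → rotate → (1.18403,-4.77997) → ×s → (2.56194,-10.34265) → (2.56,-10.34)

Cross-section at z=15.75: (13.85,-0.19) (0.00,12.34) (-7.88,4.84) (-7.59,0.95) (-5.79,-3.13) (2.56,-10.34)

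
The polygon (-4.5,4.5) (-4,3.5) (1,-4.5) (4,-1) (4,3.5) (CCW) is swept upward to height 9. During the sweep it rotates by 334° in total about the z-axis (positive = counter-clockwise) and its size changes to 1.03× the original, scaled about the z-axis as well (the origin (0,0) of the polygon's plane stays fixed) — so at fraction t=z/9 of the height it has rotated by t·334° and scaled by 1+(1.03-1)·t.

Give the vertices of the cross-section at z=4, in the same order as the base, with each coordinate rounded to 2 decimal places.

t = z/height = 4/9 = 0.444444
s = 1 + (scale-1)·z/height = 1 + (1.03-1)·4/9 = 1.013333
θ = twist·z/height = 334°·4/9 = 148.4444° = 2.590844 rad
cos θ = -0.852133, sin θ = 0.523325 (intermediates below are computed at full precision and shown rounded to 5 d.p.)
v1: (-4.5,4.5) → rotate → (1.47964,-6.18956) → ×s → (1.49936,-6.27209) → (1.50,-6.27)
v2: (-4,3.5) → rotate → (1.57689,-5.07577) → ×s → (1.59792,-5.14344) → (1.60,-5.14)
v3: (1,-4.5) → rotate → (1.50283,4.35792) → ×s → (1.52287,4.41603) → (1.52,4.42)
v4: (4,-1) → rotate → (-2.88521,2.94543) → ×s → (-2.92368,2.98471) → (-2.92,2.98)
v5: (4,3.5) → rotate → (-5.24017,-0.88917) → ×s → (-5.31004,-0.90102) → (-5.31,-0.90)

Cross-section at z=4: (1.50,-6.27) (1.60,-5.14) (1.52,4.42) (-2.92,2.98) (-5.31,-0.90)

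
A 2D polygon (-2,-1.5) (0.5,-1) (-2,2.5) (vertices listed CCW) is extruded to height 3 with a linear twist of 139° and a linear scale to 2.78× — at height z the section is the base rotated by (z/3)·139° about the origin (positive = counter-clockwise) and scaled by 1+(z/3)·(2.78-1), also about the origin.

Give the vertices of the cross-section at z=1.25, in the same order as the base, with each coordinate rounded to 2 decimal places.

Cross-section at z=1.25: (0.36,-4.34) (1.94,-0.19) (-5.54,-0.64)

t = z/height = 1.25/3 = 0.416667
s = 1 + (scale-1)·z/height = 1 + (2.78-1)·1.25/3 = 1.741667
θ = twist·z/height = 139°·1.25/3 = 57.9167° = 1.010837 rad
cos θ = 0.531152, sin θ = 0.847276 (intermediates below are computed at full precision and shown rounded to 5 d.p.)
v1: (-2,-1.5) → rotate → (0.20861,-2.49128) → ×s → (0.36333,-4.33898) → (0.36,-4.34)
v2: (0.5,-1) → rotate → (1.11285,-0.10751) → ×s → (1.93822,-0.18725) → (1.94,-0.19)
v3: (-2,2.5) → rotate → (-3.18050,-0.36667) → ×s → (-5.53936,-0.63862) → (-5.54,-0.64)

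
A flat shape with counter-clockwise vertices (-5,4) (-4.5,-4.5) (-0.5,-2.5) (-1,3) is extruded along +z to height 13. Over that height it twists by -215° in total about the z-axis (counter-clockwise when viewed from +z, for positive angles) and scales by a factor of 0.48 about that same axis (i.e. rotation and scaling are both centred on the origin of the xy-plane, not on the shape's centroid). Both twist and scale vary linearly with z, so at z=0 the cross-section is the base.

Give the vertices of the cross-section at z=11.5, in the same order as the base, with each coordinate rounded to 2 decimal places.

Cross-section at z=11.5: (2.28,-2.60) (2.82,1.96) (0.50,1.28) (0.24,-1.69)

t = z/height = 11.5/13 = 0.884615
s = 1 + (scale-1)·z/height = 1 + (0.48-1)·11.5/13 = 0.540000
θ = twist·z/height = -215°·11.5/13 = -190.1923° = -3.319482 rad
cos θ = -0.984219, sin θ = 0.176953 (intermediates below are computed at full precision and shown rounded to 5 d.p.)
v1: (-5,4) → rotate → (4.21329,-4.82164) → ×s → (2.27517,-2.60369) → (2.28,-2.60)
v2: (-4.5,-4.5) → rotate → (5.22527,3.63270) → ×s → (2.82165,1.96166) → (2.82,1.96)
v3: (-0.5,-2.5) → rotate → (0.93449,2.37207) → ×s → (0.50463,1.28092) → (0.50,1.28)
v4: (-1,3) → rotate → (0.45336,-3.12961) → ×s → (0.24482,-1.68999) → (0.24,-1.69)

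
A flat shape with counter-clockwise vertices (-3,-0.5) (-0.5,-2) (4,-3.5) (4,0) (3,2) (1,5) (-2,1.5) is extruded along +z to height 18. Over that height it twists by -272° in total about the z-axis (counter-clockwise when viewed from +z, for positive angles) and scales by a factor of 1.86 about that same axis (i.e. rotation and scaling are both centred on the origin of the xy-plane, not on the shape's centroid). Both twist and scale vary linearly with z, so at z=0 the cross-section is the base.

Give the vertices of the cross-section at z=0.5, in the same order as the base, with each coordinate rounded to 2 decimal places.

Cross-section at z=0.5: (-3.11,-0.10) (-0.78,-1.96) (3.59,-4.09) (4.06,-0.54) (3.31,1.63) (1.69,4.94) (-1.83,1.79)

t = z/height = 0.5/18 = 0.0277778
s = 1 + (scale-1)·z/height = 1 + (1.86-1)·0.5/18 = 1.023889
θ = twist·z/height = -272°·0.5/18 = -7.5556° = -0.131869 rad
cos θ = 0.991318, sin θ = -0.131487 (intermediates below are computed at full precision and shown rounded to 5 d.p.)
v1: (-3,-0.5) → rotate → (-3.03970,-0.10120) → ×s → (-3.11231,-0.10361) → (-3.11,-0.10)
v2: (-0.5,-2) → rotate → (-0.75863,-1.91689) → ×s → (-0.77676,-1.96268) → (-0.78,-1.96)
v3: (4,-3.5) → rotate → (3.50507,-3.99556) → ×s → (3.58880,-4.09101) → (3.59,-4.09)
v4: (4,0) → rotate → (3.96527,-0.52595) → ×s → (4.06000,-0.53851) → (4.06,-0.54)
v5: (3,2) → rotate → (3.23693,1.58817) → ×s → (3.31426,1.62611) → (3.31,1.63)
v6: (1,5) → rotate → (1.64876,4.82510) → ×s → (1.68814,4.94037) → (1.69,4.94)
v7: (-2,1.5) → rotate → (-1.78540,1.74995) → ×s → (-1.82806,1.79176) → (-1.83,1.79)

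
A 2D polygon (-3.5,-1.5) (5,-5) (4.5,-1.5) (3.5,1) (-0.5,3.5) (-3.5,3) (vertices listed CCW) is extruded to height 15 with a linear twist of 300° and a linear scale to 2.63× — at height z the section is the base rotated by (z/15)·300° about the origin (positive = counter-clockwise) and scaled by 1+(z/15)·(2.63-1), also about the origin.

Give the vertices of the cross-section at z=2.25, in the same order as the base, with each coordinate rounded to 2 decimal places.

t = z/height = 2.25/15 = 0.15
s = 1 + (scale-1)·z/height = 1 + (2.63-1)·2.25/15 = 1.244500
θ = twist·z/height = 300°·2.25/15 = 45.0000° = 0.785398 rad
cos θ = 0.707107, sin θ = 0.707107 (intermediates below are computed at full precision and shown rounded to 5 d.p.)
v1: (-3.5,-1.5) → rotate → (-1.41421,-3.53553) → ×s → (-1.75999,-4.39997) → (-1.76,-4.40)
v2: (5,-5) → rotate → (7.07107,-0.00000) → ×s → (8.79994,-0.00000) → (8.80,0.00)
v3: (4.5,-1.5) → rotate → (4.24264,2.12132) → ×s → (5.27997,2.63998) → (5.28,2.64)
v4: (3.5,1) → rotate → (1.76777,3.18198) → ×s → (2.19999,3.95997) → (2.20,3.96)
v5: (-0.5,3.5) → rotate → (-2.82843,2.12132) → ×s → (-3.51998,2.63998) → (-3.52,2.64)
v6: (-3.5,3) → rotate → (-4.59619,-0.35355) → ×s → (-5.71996,-0.44000) → (-5.72,-0.44)

Cross-section at z=2.25: (-1.76,-4.40) (8.80,0.00) (5.28,2.64) (2.20,3.96) (-3.52,2.64) (-5.72,-0.44)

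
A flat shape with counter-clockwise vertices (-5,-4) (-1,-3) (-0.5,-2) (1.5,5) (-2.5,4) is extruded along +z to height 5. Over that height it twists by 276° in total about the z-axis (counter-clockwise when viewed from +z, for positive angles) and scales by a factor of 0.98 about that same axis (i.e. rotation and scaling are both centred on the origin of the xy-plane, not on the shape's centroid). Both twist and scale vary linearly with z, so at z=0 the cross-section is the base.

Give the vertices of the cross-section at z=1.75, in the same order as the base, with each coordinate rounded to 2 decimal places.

t = z/height = 1.75/5 = 0.35
s = 1 + (scale-1)·z/height = 1 + (0.98-1)·1.75/5 = 0.993000
θ = twist·z/height = 276°·1.75/5 = 96.6000° = 1.685988 rad
cos θ = -0.114937, sin θ = 0.993373 (intermediates below are computed at full precision and shown rounded to 5 d.p.)
v1: (-5,-4) → rotate → (4.54818,-4.50712) → ×s → (4.51634,-4.47557) → (4.52,-4.48)
v2: (-1,-3) → rotate → (3.09506,-0.64856) → ×s → (3.07339,-0.64402) → (3.07,-0.64)
v3: (-0.5,-2) → rotate → (2.04421,-0.26681) → ×s → (2.02990,-0.26494) → (2.03,-0.26)
v4: (1.5,5) → rotate → (-5.13927,0.91537) → ×s → (-5.10329,0.90897) → (-5.10,0.91)
v5: (-2.5,4) → rotate → (-3.68615,-2.94318) → ×s → (-3.66035,-2.92258) → (-3.66,-2.92)

Cross-section at z=1.75: (4.52,-4.48) (3.07,-0.64) (2.03,-0.26) (-5.10,0.91) (-3.66,-2.92)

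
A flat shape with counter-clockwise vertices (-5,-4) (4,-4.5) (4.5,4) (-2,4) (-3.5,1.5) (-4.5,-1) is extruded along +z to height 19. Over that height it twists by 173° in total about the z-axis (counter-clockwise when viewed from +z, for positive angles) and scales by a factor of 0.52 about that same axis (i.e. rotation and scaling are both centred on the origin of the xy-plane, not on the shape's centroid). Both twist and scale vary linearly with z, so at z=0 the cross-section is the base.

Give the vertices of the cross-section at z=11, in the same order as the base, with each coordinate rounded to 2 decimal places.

t = z/height = 11/19 = 0.578947
s = 1 + (scale-1)·z/height = 1 + (0.52-1)·11/19 = 0.722105
θ = twist·z/height = 173°·11/19 = 100.1579° = 1.748085 rad
cos θ = -0.176361, sin θ = 0.984325 (intermediates below are computed at full precision and shown rounded to 5 d.p.)
v1: (-5,-4) → rotate → (4.81911,-4.21618) → ×s → (3.47990,-3.04453) → (3.48,-3.04)
v2: (4,-4.5) → rotate → (3.72402,4.73093) → ×s → (2.68913,3.41623) → (2.69,3.42)
v3: (4.5,4) → rotate → (-4.73093,3.72402) → ×s → (-3.41623,2.68913) → (-3.42,2.69)
v4: (-2,4) → rotate → (-3.58458,-2.67410) → ×s → (-2.58844,-1.93098) → (-2.59,-1.93)
v5: (-3.5,1.5) → rotate → (-0.85922,-3.70968) → ×s → (-0.62045,-2.67878) → (-0.62,-2.68)
v6: (-4.5,-1) → rotate → (1.77795,-4.25310) → ×s → (1.28387,-3.07119) → (1.28,-3.07)

Cross-section at z=11: (3.48,-3.04) (2.69,3.42) (-3.42,2.69) (-2.59,-1.93) (-0.62,-2.68) (1.28,-3.07)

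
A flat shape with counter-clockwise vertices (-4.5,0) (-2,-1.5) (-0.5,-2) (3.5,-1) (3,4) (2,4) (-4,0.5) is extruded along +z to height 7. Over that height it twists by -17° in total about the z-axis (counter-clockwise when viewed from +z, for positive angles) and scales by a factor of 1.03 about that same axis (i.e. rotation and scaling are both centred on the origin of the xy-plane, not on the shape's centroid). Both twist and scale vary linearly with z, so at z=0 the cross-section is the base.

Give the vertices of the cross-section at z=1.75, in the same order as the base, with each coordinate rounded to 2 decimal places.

Cross-section at z=1.75: (-4.52,0.34) (-2.12,-1.36) (-0.65,-1.97) (3.44,-1.27) (3.31,3.79) (2.31,3.87) (-3.98,0.80)

t = z/height = 1.75/7 = 0.25
s = 1 + (scale-1)·z/height = 1 + (1.03-1)·1.75/7 = 1.007500
θ = twist·z/height = -17°·1.75/7 = -4.2500° = -0.074176 rad
cos θ = 0.997250, sin θ = -0.074108 (intermediates below are computed at full precision and shown rounded to 5 d.p.)
v1: (-4.5,0) → rotate → (-4.48763,0.33349) → ×s → (-4.52128,0.33599) → (-4.52,0.34)
v2: (-2,-1.5) → rotate → (-2.10566,-1.34766) → ×s → (-2.12146,-1.35777) → (-2.12,-1.36)
v3: (-0.5,-2) → rotate → (-0.64684,-1.95745) → ×s → (-0.65169,-1.97213) → (-0.65,-1.97)
v4: (3.5,-1) → rotate → (3.41627,-1.25663) → ×s → (3.44189,-1.26605) → (3.44,-1.27)
v5: (3,4) → rotate → (3.28818,3.76668) → ×s → (3.31285,3.79493) → (3.31,3.79)
v6: (2,4) → rotate → (2.29093,3.84078) → ×s → (2.30812,3.86959) → (2.31,3.87)
v7: (-4,0.5) → rotate → (-3.95195,0.79506) → ×s → (-3.98159,0.80102) → (-3.98,0.80)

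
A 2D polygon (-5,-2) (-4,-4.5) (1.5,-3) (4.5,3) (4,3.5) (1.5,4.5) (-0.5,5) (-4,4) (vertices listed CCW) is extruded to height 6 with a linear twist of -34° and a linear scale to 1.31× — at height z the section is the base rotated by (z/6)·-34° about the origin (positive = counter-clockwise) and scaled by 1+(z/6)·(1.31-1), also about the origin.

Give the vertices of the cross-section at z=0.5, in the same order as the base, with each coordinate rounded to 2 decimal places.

t = z/height = 0.5/6 = 0.0833333
s = 1 + (scale-1)·z/height = 1 + (1.31-1)·0.5/6 = 1.025833
θ = twist·z/height = -34°·0.5/6 = -2.8333° = -0.049451 rad
cos θ = 0.998778, sin θ = -0.049431 (intermediates below are computed at full precision and shown rounded to 5 d.p.)
v1: (-5,-2) → rotate → (-5.09275,-1.75040) → ×s → (-5.22431,-1.79562) → (-5.22,-1.80)
v2: (-4,-4.5) → rotate → (-4.21755,-4.29678) → ×s → (-4.32650,-4.40778) → (-4.33,-4.41)
v3: (1.5,-3) → rotate → (1.34987,-3.07048) → ×s → (1.38475,-3.14980) → (1.38,-3.15)
v4: (4.5,3) → rotate → (4.64279,2.77389) → ×s → (4.76273,2.84555) → (4.76,2.85)
v5: (4,3.5) → rotate → (4.16812,3.29800) → ×s → (4.27579,3.38320) → (4.28,3.38)
v6: (1.5,4.5) → rotate → (1.72061,4.42035) → ×s → (1.76505,4.53455) → (1.77,4.53)
v7: (-0.5,5) → rotate → (-0.25223,5.01860) → ×s → (-0.25875,5.14825) → (-0.26,5.15)
v8: (-4,4) → rotate → (-3.79739,4.19283) → ×s → (-3.89549,4.30115) → (-3.90,4.30)

Cross-section at z=0.5: (-5.22,-1.80) (-4.33,-4.41) (1.38,-3.15) (4.76,2.85) (4.28,3.38) (1.77,4.53) (-0.26,5.15) (-3.90,4.30)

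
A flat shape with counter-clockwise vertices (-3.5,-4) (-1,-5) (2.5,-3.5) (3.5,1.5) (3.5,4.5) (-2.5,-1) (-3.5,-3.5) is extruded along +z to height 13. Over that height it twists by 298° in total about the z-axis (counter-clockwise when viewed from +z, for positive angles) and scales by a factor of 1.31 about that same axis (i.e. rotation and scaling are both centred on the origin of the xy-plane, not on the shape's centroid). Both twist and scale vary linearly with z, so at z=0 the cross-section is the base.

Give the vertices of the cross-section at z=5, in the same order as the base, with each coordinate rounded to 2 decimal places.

t = z/height = 5/13 = 0.384615
s = 1 + (scale-1)·z/height = 1 + (1.31-1)·5/13 = 1.119231
θ = twist·z/height = 298°·5/13 = 114.6154° = 2.000416 rad
cos θ = -0.416525, sin θ = 0.909124 (intermediates below are computed at full precision and shown rounded to 5 d.p.)
v1: (-3.5,-4) → rotate → (5.09433,-1.51584) → ×s → (5.70174,-1.69657) → (5.70,-1.70)
v2: (-1,-5) → rotate → (4.96215,1.17350) → ×s → (5.55379,1.31342) → (5.55,1.31)
v3: (2.5,-3.5) → rotate → (2.14062,3.73065) → ×s → (2.39585,4.17546) → (2.40,4.18)
v4: (3.5,1.5) → rotate → (-2.82152,2.55715) → ×s → (-3.15794,2.86204) → (-3.16,2.86)
v5: (3.5,4.5) → rotate → (-5.54890,1.30757) → ×s → (-6.21050,1.46348) → (-6.21,1.46)
v6: (-2.5,-1) → rotate → (1.95044,-1.85629) → ×s → (2.18299,-2.07761) → (2.18,-2.08)
v7: (-3.5,-3.5) → rotate → (4.63977,-1.72410) → ×s → (5.19298,-1.92966) → (5.19,-1.93)

Cross-section at z=5: (5.70,-1.70) (5.55,1.31) (2.40,4.18) (-3.16,2.86) (-6.21,1.46) (2.18,-2.08) (5.19,-1.93)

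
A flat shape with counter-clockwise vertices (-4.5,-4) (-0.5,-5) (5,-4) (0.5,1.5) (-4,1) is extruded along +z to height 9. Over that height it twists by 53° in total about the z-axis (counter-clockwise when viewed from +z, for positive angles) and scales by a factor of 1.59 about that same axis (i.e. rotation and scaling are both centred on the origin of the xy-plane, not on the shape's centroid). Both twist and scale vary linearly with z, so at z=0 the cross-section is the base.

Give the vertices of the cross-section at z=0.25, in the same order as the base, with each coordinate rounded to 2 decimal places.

Cross-section at z=0.25: (-4.47,-4.18) (-0.38,-5.09) (5.18,-3.93) (0.47,1.54) (-4.09,0.91)

t = z/height = 0.25/9 = 0.0277778
s = 1 + (scale-1)·z/height = 1 + (1.59-1)·0.25/9 = 1.016389
θ = twist·z/height = 53°·0.25/9 = 1.4722° = 0.025695 rad
cos θ = 0.999670, sin θ = 0.025692 (intermediates below are computed at full precision and shown rounded to 5 d.p.)
v1: (-4.5,-4) → rotate → (-4.39575,-4.11429) → ×s → (-4.46779,-4.18172) → (-4.47,-4.18)
v2: (-0.5,-5) → rotate → (-0.37137,-5.01120) → ×s → (-0.37746,-5.09332) → (-0.38,-5.09)
v3: (5,-4) → rotate → (5.10112,-3.87022) → ×s → (5.18472,-3.93365) → (5.18,-3.93)
v4: (0.5,1.5) → rotate → (0.46130,1.51235) → ×s → (0.46886,1.53714) → (0.47,1.54)
v5: (-4,1) → rotate → (-4.02437,0.89690) → ×s → (-4.09033,0.91160) → (-4.09,0.91)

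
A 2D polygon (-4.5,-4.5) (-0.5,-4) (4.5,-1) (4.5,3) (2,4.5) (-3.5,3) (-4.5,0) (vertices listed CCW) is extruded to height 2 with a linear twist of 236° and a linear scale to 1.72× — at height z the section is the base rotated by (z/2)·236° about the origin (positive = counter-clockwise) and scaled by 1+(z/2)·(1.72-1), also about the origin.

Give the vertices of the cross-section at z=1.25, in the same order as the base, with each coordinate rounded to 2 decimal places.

Cross-section at z=1.25: (9.01,2.00) (3.73,4.50) (-4.72,4.73) (-7.84,-0.16) (-5.95,-3.94) (1.94,-6.40) (5.50,-3.51)

t = z/height = 1.25/2 = 0.625
s = 1 + (scale-1)·z/height = 1 + (1.72-1)·1.25/2 = 1.450000
θ = twist·z/height = 236°·1.25/2 = 147.5000° = 2.574361 rad
cos θ = -0.843391, sin θ = 0.537300 (intermediates below are computed at full precision and shown rounded to 5 d.p.)
v1: (-4.5,-4.5) → rotate → (6.21311,1.37741) → ×s → (9.00901,1.99725) → (9.01,2.00)
v2: (-0.5,-4) → rotate → (2.57089,3.10492) → ×s → (3.72780,4.50213) → (3.73,4.50)
v3: (4.5,-1) → rotate → (-3.25796,3.26124) → ×s → (-4.72404,4.72880) → (-4.72,4.73)
v4: (4.5,3) → rotate → (-5.40716,-0.11233) → ×s → (-7.84038,-0.16287) → (-7.84,-0.16)
v5: (2,4.5) → rotate → (-4.10463,-2.72066) → ×s → (-5.95172,-3.94496) → (-5.95,-3.94)
v6: (-3.5,3) → rotate → (1.33997,-4.41072) → ×s → (1.94296,-6.39555) → (1.94,-6.40)
v7: (-4.5,0) → rotate → (3.79526,-2.41785) → ×s → (5.50313,-3.50588) → (5.50,-3.51)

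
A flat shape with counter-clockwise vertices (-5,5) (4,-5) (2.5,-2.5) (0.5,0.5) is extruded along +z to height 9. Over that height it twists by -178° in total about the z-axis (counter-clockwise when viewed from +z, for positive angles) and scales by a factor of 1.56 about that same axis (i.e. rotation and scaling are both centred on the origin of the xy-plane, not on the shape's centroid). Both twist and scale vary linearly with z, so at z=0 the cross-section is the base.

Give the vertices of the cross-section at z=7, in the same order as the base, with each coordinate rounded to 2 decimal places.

t = z/height = 7/9 = 0.777778
s = 1 + (scale-1)·z/height = 1 + (1.56-1)·7/9 = 1.435556
θ = twist·z/height = -178°·7/9 = -138.4444° = -2.416311 rad
cos θ = -0.748313, sin θ = -0.663346 (intermediates below are computed at full precision and shown rounded to 5 d.p.)
v1: (-5,5) → rotate → (7.05829,-0.42483) → ×s → (10.13257,-0.60987) → (10.13,-0.61)
v2: (4,-5) → rotate → (-6.30998,1.08818) → ×s → (-9.05833,1.56214) → (-9.06,1.56)
v3: (2.5,-2.5) → rotate → (-3.52915,0.21242) → ×s → (-5.06629,0.30494) → (-5.07,0.30)
v4: (0.5,0.5) → rotate → (-0.04248,-0.70583) → ×s → (-0.06099,-1.01326) → (-0.06,-1.01)

Cross-section at z=7: (10.13,-0.61) (-9.06,1.56) (-5.07,0.30) (-0.06,-1.01)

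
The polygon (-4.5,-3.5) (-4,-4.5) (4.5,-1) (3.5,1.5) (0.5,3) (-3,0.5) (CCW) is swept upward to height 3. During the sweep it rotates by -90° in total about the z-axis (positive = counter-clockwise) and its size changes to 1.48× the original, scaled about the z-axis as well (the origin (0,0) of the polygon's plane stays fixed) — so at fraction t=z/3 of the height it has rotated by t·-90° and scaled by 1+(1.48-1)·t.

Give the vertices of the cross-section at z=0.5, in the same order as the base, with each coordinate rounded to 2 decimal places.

t = z/height = 0.5/3 = 0.166667
s = 1 + (scale-1)·z/height = 1 + (1.48-1)·0.5/3 = 1.080000
θ = twist·z/height = -90°·0.5/3 = -15.0000° = -0.261799 rad
cos θ = 0.965926, sin θ = -0.258819 (intermediates below are computed at full precision and shown rounded to 5 d.p.)
v1: (-4.5,-3.5) → rotate → (-5.25253,-2.21605) → ×s → (-5.67274,-2.39334) → (-5.67,-2.39)
v2: (-4,-4.5) → rotate → (-5.02839,-3.31139) → ×s → (-5.43066,-3.57630) → (-5.43,-3.58)
v3: (4.5,-1) → rotate → (4.08785,-2.13061) → ×s → (4.41487,-2.30106) → (4.41,-2.30)
v4: (3.5,1.5) → rotate → (3.76897,0.54302) → ×s → (4.07049,0.58646) → (4.07,0.59)
v5: (0.5,3) → rotate → (1.25942,2.76837) → ×s → (1.36017,2.98984) → (1.36,2.99)
v6: (-3,0.5) → rotate → (-2.76837,1.25942) → ×s → (-2.98984,1.36017) → (-2.99,1.36)

Cross-section at z=0.5: (-5.67,-2.39) (-5.43,-3.58) (4.41,-2.30) (4.07,0.59) (1.36,2.99) (-2.99,1.36)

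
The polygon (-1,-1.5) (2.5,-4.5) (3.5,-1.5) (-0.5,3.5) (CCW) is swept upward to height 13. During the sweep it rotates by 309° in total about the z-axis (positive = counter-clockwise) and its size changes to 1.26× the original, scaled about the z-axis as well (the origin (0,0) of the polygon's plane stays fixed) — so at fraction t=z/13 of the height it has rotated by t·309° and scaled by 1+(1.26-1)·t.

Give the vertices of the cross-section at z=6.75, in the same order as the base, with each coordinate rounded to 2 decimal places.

Cross-section at z=6.75: (1.64,1.22) (-0.96,5.76) (-3.17,2.93) (-0.80,-3.93)

t = z/height = 6.75/13 = 0.519231
s = 1 + (scale-1)·z/height = 1 + (1.26-1)·6.75/13 = 1.135000
θ = twist·z/height = 309°·6.75/13 = 160.4423° = 2.800247 rad
cos θ = -0.942305, sin θ = 0.334756 (intermediates below are computed at full precision and shown rounded to 5 d.p.)
v1: (-1,-1.5) → rotate → (1.44444,1.07870) → ×s → (1.63944,1.22433) → (1.64,1.22)
v2: (2.5,-4.5) → rotate → (-0.84936,5.07726) → ×s → (-0.96402,5.76269) → (-0.96,5.76)
v3: (3.5,-1.5) → rotate → (-2.79593,2.58510) → ×s → (-3.17338,2.93409) → (-3.17,2.93)
v4: (-0.5,3.5) → rotate → (-0.70049,-3.46545) → ×s → (-0.79506,-3.93328) → (-0.80,-3.93)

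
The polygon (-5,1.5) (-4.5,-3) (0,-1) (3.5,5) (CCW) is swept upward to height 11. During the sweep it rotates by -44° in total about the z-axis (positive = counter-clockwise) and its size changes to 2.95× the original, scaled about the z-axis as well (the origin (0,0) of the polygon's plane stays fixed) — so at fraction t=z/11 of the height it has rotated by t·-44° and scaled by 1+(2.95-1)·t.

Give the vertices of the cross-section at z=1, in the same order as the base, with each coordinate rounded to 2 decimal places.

Cross-section at z=1: (-5.75,2.17) (-5.53,-3.15) (-0.08,-1.17) (4.52,5.58)

t = z/height = 1/11 = 0.0909091
s = 1 + (scale-1)·z/height = 1 + (2.95-1)·1/11 = 1.177273
θ = twist·z/height = -44°·1/11 = -4.0000° = -0.069813 rad
cos θ = 0.997564, sin θ = -0.069756 (intermediates below are computed at full precision and shown rounded to 5 d.p.)
v1: (-5,1.5) → rotate → (-4.88319,1.84513) → ×s → (-5.74884,2.17222) → (-5.75,2.17)
v2: (-4.5,-3) → rotate → (-4.69831,-2.67879) → ×s → (-5.53119,-3.15366) → (-5.53,-3.15)
v3: (0,-1) → rotate → (-0.06976,-0.99756) → ×s → (-0.08212,-1.17440) → (-0.08,-1.17)
v4: (3.5,5) → rotate → (3.84026,4.74367) → ×s → (4.52103,5.58460) → (4.52,5.58)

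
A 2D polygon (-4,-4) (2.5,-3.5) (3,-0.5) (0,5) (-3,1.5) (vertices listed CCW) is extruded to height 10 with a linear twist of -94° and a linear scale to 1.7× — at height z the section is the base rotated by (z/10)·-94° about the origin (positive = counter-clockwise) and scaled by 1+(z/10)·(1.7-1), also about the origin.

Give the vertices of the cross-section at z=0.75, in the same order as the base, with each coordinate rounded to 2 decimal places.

Cross-section at z=0.75: (-4.69,-3.66) (2.16,-3.98) (3.07,-0.91) (0.65,5.22) (-2.94,1.95)

t = z/height = 0.75/10 = 0.075
s = 1 + (scale-1)·z/height = 1 + (1.7-1)·0.75/10 = 1.052500
θ = twist·z/height = -94°·0.75/10 = -7.0500° = -0.123046 rad
cos θ = 0.992439, sin θ = -0.122735 (intermediates below are computed at full precision and shown rounded to 5 d.p.)
v1: (-4,-4) → rotate → (-4.46070,-3.47882) → ×s → (-4.69489,-3.66145) → (-4.69,-3.66)
v2: (2.5,-3.5) → rotate → (2.05152,-3.78038) → ×s → (2.15923,-3.97885) → (2.16,-3.98)
v3: (3,-0.5) → rotate → (2.91595,-0.86443) → ×s → (3.06904,-0.90981) → (3.07,-0.91)
v4: (0,5) → rotate → (0.61368,4.96220) → ×s → (0.64590,5.22271) → (0.65,5.22)
v5: (-3,1.5) → rotate → (-2.79322,1.85687) → ×s → (-2.93986,1.95435) → (-2.94,1.95)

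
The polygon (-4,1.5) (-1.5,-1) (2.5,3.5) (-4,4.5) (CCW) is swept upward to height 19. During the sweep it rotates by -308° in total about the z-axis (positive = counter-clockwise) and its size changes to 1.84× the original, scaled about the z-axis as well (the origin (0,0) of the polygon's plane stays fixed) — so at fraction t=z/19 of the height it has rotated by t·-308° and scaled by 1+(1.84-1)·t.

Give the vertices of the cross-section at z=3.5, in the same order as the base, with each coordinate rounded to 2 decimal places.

Cross-section at z=3.5: (-1.09,4.81) (-1.92,0.81) (4.96,-0.20) (1.81,6.71)

t = z/height = 3.5/19 = 0.184211
s = 1 + (scale-1)·z/height = 1 + (1.84-1)·3.5/19 = 1.154737
θ = twist·z/height = -308°·3.5/19 = -56.7368° = -0.990245 rad
cos θ = 0.548485, sin θ = -0.836160 (intermediates below are computed at full precision and shown rounded to 5 d.p.)
v1: (-4,1.5) → rotate → (-0.93970,4.16737) → ×s → (-1.08511,4.81221) → (-1.09,4.81)
v2: (-1.5,-1) → rotate → (-1.65889,0.70576) → ×s → (-1.91558,0.81496) → (-1.92,0.81)
v3: (2.5,3.5) → rotate → (4.29777,-0.17070) → ×s → (4.96280,-0.19712) → (4.96,-0.20)
v4: (-4,4.5) → rotate → (1.56878,5.81282) → ×s → (1.81153,6.71228) → (1.81,6.71)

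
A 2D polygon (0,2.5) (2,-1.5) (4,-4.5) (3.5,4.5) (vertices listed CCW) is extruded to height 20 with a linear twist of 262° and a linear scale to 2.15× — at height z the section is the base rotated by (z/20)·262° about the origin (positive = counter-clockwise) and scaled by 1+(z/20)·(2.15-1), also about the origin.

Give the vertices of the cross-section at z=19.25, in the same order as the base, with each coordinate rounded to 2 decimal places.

Cross-section at z=19.25: (5.01,-1.61) (-4.30,-3.04) (-11.61,-5.12) (6.77,-9.92)

t = z/height = 19.25/20 = 0.9625
s = 1 + (scale-1)·z/height = 1 + (2.15-1)·19.25/20 = 2.106875
θ = twist·z/height = 262°·19.25/20 = 252.1750° = 4.401284 rad
cos θ = -0.306111, sin θ = -0.951996 (intermediates below are computed at full precision and shown rounded to 5 d.p.)
v1: (0,2.5) → rotate → (2.37999,-0.76528) → ×s → (5.01434,-1.61234) → (5.01,-1.61)
v2: (2,-1.5) → rotate → (-2.04022,-1.44483) → ×s → (-4.29848,-3.04407) → (-4.30,-3.04)
v3: (4,-4.5) → rotate → (-5.50842,-2.43049) → ×s → (-11.60556,-5.12073) → (-11.61,-5.12)
v4: (3.5,4.5) → rotate → (3.21259,-4.70948) → ×s → (6.76853,-9.92229) → (6.77,-9.92)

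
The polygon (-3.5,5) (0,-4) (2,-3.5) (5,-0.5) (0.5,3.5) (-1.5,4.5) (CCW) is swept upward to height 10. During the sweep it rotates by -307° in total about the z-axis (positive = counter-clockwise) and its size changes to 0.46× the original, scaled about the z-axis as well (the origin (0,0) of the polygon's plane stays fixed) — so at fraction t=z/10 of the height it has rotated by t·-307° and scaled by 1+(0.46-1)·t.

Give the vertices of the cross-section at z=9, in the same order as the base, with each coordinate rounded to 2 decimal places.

t = z/height = 9/10 = 0.9
s = 1 + (scale-1)·z/height = 1 + (0.46-1)·9/10 = 0.514000
θ = twist·z/height = -307°·9/10 = -276.3000° = -4.822345 rad
cos θ = 0.109734, sin θ = 0.993961 (intermediates below are computed at full precision and shown rounded to 5 d.p.)
v1: (-3.5,5) → rotate → (-5.35387,-2.93019) → ×s → (-2.75189,-1.50612) → (-2.75,-1.51)
v2: (0,-4) → rotate → (3.97584,-0.43894) → ×s → (2.04358,-0.22561) → (2.04,-0.23)
v3: (2,-3.5) → rotate → (3.69833,1.60385) → ×s → (1.90094,0.82438) → (1.90,0.82)
v4: (5,-0.5) → rotate → (1.04565,4.91494) → ×s → (0.53747,2.52628) → (0.54,2.53)
v5: (0.5,3.5) → rotate → (-3.42400,0.88105) → ×s → (-1.75993,0.45286) → (-1.76,0.45)
v6: (-1.5,4.5) → rotate → (-4.63743,-0.99714) → ×s → (-2.38364,-0.51253) → (-2.38,-0.51)

Cross-section at z=9: (-2.75,-1.51) (2.04,-0.23) (1.90,0.82) (0.54,2.53) (-1.76,0.45) (-2.38,-0.51)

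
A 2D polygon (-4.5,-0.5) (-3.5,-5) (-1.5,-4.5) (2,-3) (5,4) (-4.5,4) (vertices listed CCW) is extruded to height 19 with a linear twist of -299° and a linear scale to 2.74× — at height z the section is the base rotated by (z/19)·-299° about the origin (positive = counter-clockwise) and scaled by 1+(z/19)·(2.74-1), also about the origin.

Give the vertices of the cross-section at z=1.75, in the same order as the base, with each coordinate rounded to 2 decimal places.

Cross-section at z=1.75: (-4.90,1.90) (-6.28,-3.27) (-3.96,-3.82) (0.45,-4.16) (7.29,1.43) (-2.48,6.53)

t = z/height = 1.75/19 = 0.0921053
s = 1 + (scale-1)·z/height = 1 + (2.74-1)·1.75/19 = 1.160263
θ = twist·z/height = -299°·1.75/19 = -27.5395° = -0.480654 rad
cos θ = 0.886693, sin θ = -0.462360 (intermediates below are computed at full precision and shown rounded to 5 d.p.)
v1: (-4.5,-0.5) → rotate → (-4.22130,1.63727) → ×s → (-4.89781,1.89967) → (-4.90,1.90)
v2: (-3.5,-5) → rotate → (-5.41522,-2.81520) → ×s → (-6.28308,-3.26638) → (-6.28,-3.27)
v3: (-1.5,-4.5) → rotate → (-3.41066,-3.29658) → ×s → (-3.95726,-3.82490) → (-3.96,-3.82)
v4: (2,-3) → rotate → (0.38631,-3.58480) → ×s → (0.44822,-4.15931) → (0.45,-4.16)
v5: (5,4) → rotate → (6.28290,1.23497) → ×s → (7.28982,1.43289) → (7.29,1.43)
v6: (-4.5,4) → rotate → (-2.14068,5.62739) → ×s → (-2.48375,6.52925) → (-2.48,6.53)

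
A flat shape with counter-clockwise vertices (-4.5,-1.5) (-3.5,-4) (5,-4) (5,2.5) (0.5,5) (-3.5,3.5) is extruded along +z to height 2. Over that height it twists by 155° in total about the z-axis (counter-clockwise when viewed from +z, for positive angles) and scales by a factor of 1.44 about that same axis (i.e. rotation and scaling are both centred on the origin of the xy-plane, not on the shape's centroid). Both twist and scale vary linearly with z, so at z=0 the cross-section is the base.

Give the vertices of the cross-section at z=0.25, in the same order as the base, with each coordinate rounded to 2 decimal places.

Cross-section at z=0.25: (-3.95,-3.07) (-2.08,-5.21) (6.38,-2.23) (4.10,4.24) (-1.25,5.15) (-4.71,2.26)

t = z/height = 0.25/2 = 0.125
s = 1 + (scale-1)·z/height = 1 + (1.44-1)·0.25/2 = 1.055000
θ = twist·z/height = 155°·0.25/2 = 19.3750° = 0.338158 rad
cos θ = 0.943368, sin θ = 0.331750 (intermediates below are computed at full precision and shown rounded to 5 d.p.)
v1: (-4.5,-1.5) → rotate → (-3.74753,-2.90792) → ×s → (-3.95364,-3.06786) → (-3.95,-3.07)
v2: (-3.5,-4) → rotate → (-1.97479,-4.93459) → ×s → (-2.08340,-5.20600) → (-2.08,-5.21)
v3: (5,-4) → rotate → (6.04384,-2.11472) → ×s → (6.37625,-2.23103) → (6.38,-2.23)
v4: (5,2.5) → rotate → (3.88746,4.01717) → ×s → (4.10127,4.23811) → (4.10,4.24)
v5: (0.5,5) → rotate → (-1.18706,4.88271) → ×s → (-1.25235,5.15126) → (-1.25,5.15)
v6: (-3.5,3.5) → rotate → (-4.46291,2.14066) → ×s → (-4.70837,2.25840) → (-4.71,2.26)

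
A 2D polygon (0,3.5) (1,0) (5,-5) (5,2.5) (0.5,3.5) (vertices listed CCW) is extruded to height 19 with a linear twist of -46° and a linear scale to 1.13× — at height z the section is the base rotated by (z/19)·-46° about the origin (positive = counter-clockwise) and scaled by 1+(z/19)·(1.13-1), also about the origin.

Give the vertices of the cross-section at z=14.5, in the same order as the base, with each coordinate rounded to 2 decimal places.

Cross-section at z=14.5: (2.21,3.15) (0.90,-0.63) (1.34,-7.66) (6.08,-0.91) (2.66,2.83)

t = z/height = 14.5/19 = 0.763158
s = 1 + (scale-1)·z/height = 1 + (1.13-1)·14.5/19 = 1.099211
θ = twist·z/height = -46°·14.5/19 = -35.1053° = -0.612702 rad
cos θ = 0.818097, sin θ = -0.575080 (intermediates below are computed at full precision and shown rounded to 5 d.p.)
v1: (0,3.5) → rotate → (2.01278,2.86334) → ×s → (2.21247,3.14741) → (2.21,3.15)
v2: (1,0) → rotate → (0.81810,-0.57508) → ×s → (0.89926,-0.63213) → (0.90,-0.63)
v3: (5,-5) → rotate → (1.21508,-6.96589) → ×s → (1.33563,-7.65698) → (1.34,-7.66)
v4: (5,2.5) → rotate → (5.52819,-0.83016) → ×s → (6.07664,-0.91252) → (6.08,-0.91)
v5: (0.5,3.5) → rotate → (2.42183,2.57580) → ×s → (2.66210,2.83135) → (2.66,2.83)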